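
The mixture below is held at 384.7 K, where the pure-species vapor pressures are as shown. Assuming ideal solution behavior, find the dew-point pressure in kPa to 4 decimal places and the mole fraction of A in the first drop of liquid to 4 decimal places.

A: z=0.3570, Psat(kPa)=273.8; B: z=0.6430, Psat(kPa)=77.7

Pdew = 104.3919 kPa, x_A = 0.1361

At the dew point ψ → 1, so Σzᵢ/Kᵢ = 1 with Kᵢ = Pᵢˢᵃᵗ/P ⇒ 1/P = Σzᵢ/Pᵢˢᵃᵗ.
1/P = 0.3570/273.8 + 0.6430/77.7 = 0.0095793 ⇒ P = 104.3919 kPa
xᵢ = zᵢP/Pᵢˢᵃᵗ ⇒ x_A = 0.3570·104.3919/273.8 = 0.1361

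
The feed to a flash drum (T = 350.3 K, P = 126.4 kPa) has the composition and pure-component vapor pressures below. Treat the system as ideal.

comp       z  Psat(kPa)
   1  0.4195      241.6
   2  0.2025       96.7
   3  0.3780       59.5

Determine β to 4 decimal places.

Raoult's law: Kᵢ = Pᵢˢᵃᵗ/P = Pᵢˢᵃᵗ/126.4.
  K_1 = 241.6/126.4 = 1.911392, K_2 = 96.7/126.4 = 0.765032, K_3 = 59.5/126.4 = 0.470728
Let β = V/F and solve Σ zᵢ(Kᵢ−1)/(1+β(Kᵢ−1)) = 0.
g(0) = ΣzᵢKᵢ − 1 = 0.1347 and g(1) = 1 − Σzᵢ/Kᵢ = -0.2872, so a root lies in (0, 1).
Newton iteration, β⁰ = 0.61:
  β = 0.6100: g = -0.10528, g' = -0.3901 → β = 0.3401
  β = 0.3401: g = -0.00385, g' = -0.3737 → β = 0.3298
  β = 0.3298: g = 0.00000, g' = -0.3745 → β = 0.3299
Converged at β = 0.3299.

β = 0.3299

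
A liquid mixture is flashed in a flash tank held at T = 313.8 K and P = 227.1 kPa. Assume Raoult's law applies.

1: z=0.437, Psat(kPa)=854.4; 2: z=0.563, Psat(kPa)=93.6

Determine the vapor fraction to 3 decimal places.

ψ = 0.540

Raoult's law: Kᵢ = Pᵢˢᵃᵗ/P = Pᵢˢᵃᵗ/227.1.
  K_1 = 854.4/227.1 = 3.76222, K_2 = 93.6/227.1 = 0.41215
Let ψ = V/F and solve Σ zᵢ(Kᵢ−1)/(1+ψ(Kᵢ−1)) = 0.
g(0) = ΣzᵢKᵢ − 1 = 0.876 and g(1) = 1 − Σzᵢ/Kᵢ = -0.482, so a root lies in (0, 1).
Binary case is linear: z₁(K₁−1)(1+ψ(K₂−1)) + z₂(K₂−1)(1+ψ(K₁−1)) = 0
⇒ ψ = [z₁(K₁−1)+z₂(K₂−1)] / [−(K₁−1)(K₂−1)] = 0.8761/1.6238 = 0.540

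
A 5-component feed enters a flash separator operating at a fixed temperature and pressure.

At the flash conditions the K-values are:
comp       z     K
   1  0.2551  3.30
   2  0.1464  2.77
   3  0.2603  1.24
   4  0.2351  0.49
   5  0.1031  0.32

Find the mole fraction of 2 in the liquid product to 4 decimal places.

x_2 = 0.0599

Material balance + equilibrium reduce to Σ zᵢ(Kᵢ−1)/(1+β(Kᵢ−1)) = 0.
Feasibility: ΣzᵢKᵢ = 1.7183, Σzᵢ/Kᵢ = 1.1421 — both > 1, two phases present.
Iterate (Newton) starting at β = 0.5:
  β = 0.5000: g = 0.19898, g' = -0.6526 → β = 0.8049
  β = 0.8049: g = 0.00673, g' = -0.6632 → β = 0.8151
  β = 0.8151: g = -0.00003, g' = -0.6697 → β = 0.8150
Converged at β = 0.8150.
Compositions from xᵢ = zᵢ/(1+β(Kᵢ−1)), yᵢ = Kᵢxᵢ:
  1: x = 0.0887, y = 0.2929
  2: x = 0.0599, y = 0.1660
  3: x = 0.2177, y = 0.2700
  4: x = 0.4023, y = 0.1971
  5: x = 0.2313, y = 0.0740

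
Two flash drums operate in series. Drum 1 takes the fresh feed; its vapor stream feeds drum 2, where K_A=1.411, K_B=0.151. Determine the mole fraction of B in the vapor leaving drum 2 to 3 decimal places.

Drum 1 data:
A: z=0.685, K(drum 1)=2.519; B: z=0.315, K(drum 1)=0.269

Drum 1:
Material balance + equilibrium reduce to Σ zᵢ(Kᵢ−1)/(1+ψ₁(Kᵢ−1)) = 0.
g(0) = ΣzᵢKᵢ − 1 = 0.810 and g(1) = 1 − Σzᵢ/Kᵢ = -0.443, so a root lies in (0, 1).
Iterate (Newton) starting at ψ₁ = 0.5:
  ψ₁ = 0.500: g = 0.2285, g' = -0.929 → ψ₁ = 0.746
  ψ₁ = 0.746: g = -0.0187, g' = -1.162 → ψ₁ = 0.730
Converged at ψ₁ = 0.730.
Drum-1 compositions:
  A: x = 0.325, y = 0.818
  B: x = 0.675, y = 0.182
Drum-2 feed = drum-1 vapor: z₂ = (0.8184, 0.1816).
Drum 2:
Iterate (Newton) starting at ψ₂ = 0.32:
  ψ₂ = 0.320: g = 0.0856, g' = -0.355 → ψ₂ = 0.561
  ψ₂ = 0.561: g = -0.0212, g' = -0.569 → ψ₂ = 0.524
  ψ₂ = 0.524: g = -0.0010, g' = -0.518 → ψ₂ = 0.522
Converged at ψ₂ = 0.522.
  A: x = 0.674, y = 0.951
  B: x = 0.326, y = 0.049

y_B (drum 2) = 0.049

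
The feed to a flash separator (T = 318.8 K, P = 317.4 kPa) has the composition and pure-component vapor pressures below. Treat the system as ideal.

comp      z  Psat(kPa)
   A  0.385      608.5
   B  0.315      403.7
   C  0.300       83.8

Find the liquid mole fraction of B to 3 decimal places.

Raoult's law: Kᵢ = Pᵢˢᵃᵗ/P = Pᵢˢᵃᵗ/317.4.
  K_A = 608.5/317.4 = 1.91714, K_B = 403.7/317.4 = 1.27190, K_C = 83.8/317.4 = 0.26402
Newton–Raphson from ψ = 0.51:
  ψ = 0.510: g = -0.0377, g' = -0.585 → ψ = 0.446
  ψ = 0.446: g = -0.0015, g' = -0.541 → ψ = 0.443
Converged at ψ = 0.443.
Compositions from xᵢ = zᵢ/(1+ψ(Kᵢ−1)), yᵢ = Kᵢxᵢ:
  A: x = 0.274, y = 0.525
  B: x = 0.281, y = 0.358
  C: x = 0.445, y = 0.118

x_B = 0.281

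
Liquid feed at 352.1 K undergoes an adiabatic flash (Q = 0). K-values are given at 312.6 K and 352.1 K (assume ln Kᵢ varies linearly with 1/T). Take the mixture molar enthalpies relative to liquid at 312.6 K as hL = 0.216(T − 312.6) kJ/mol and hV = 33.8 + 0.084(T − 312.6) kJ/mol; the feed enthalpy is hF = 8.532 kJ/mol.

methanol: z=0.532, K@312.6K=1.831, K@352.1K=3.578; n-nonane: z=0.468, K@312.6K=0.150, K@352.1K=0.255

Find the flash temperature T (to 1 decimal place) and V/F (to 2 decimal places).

Adiabatic flash: solve Rachford–Rice at each trial T, then check hF = ψ·hV(T) + (1−ψ)·hL(T).
  T = 312.6 K: K = (1.831, 0.150), RR gives ψ = 0.063, H_out = 2.119 kJ/mol
  T = 352.1 K: K = (3.578, 0.255), RR gives ψ = 0.533, H_out = 23.756 kJ/mol
  T = 332.4 K: K = (2.613, 0.199), RR gives ψ = 0.374, H_out = 15.938 kJ/mol
  T = 322.5 K: K = (2.199, 0.173), RR gives ψ = 0.253, H_out = 10.373 kJ/mol
  T = 317.6 K: K = (2.011, 0.162), RR gives ψ = 0.172, H_out = 6.775 kJ/mol
  T = 320.1 K: K = (2.106, 0.168), RR gives ψ = 0.216, H_out = 8.705 kJ/mol
  T = 318.9 K: K = (2.060, 0.165), RR gives ψ = 0.195, H_out = 7.806 kJ/mol
Linear interpolation between T = 318.9 (H_out = 7.806) and T = 320.1 (H_out = 8.705) on hF = 8.532 gives T ≈ 319.9 K, at which ψ = 0.21.

T = 319.9 K, V/F = 0.21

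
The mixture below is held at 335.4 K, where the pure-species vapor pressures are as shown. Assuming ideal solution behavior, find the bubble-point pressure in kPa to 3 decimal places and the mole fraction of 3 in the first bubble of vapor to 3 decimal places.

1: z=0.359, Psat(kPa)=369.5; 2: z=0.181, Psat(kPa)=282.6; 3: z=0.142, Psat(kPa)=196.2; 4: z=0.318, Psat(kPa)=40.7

At the bubble point ψ → 0, so ΣzᵢKᵢ = 1 with Kᵢ = Pᵢˢᵃᵗ/P ⇒ P = ΣzᵢPᵢˢᵃᵗ.
P = 0.359·369.5 + 0.181·282.6 + 0.142·196.2 + 0.318·40.7 = 224.604 kPa
yᵢ = zᵢPᵢˢᵃᵗ/P ⇒ y_3 = 0.142·196.2/224.604 = 0.124

Pbub = 224.604 kPa, y_3 = 0.124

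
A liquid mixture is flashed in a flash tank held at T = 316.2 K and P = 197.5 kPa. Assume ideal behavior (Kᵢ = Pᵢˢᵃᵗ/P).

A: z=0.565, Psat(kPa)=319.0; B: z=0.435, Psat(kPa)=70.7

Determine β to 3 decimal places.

β = 0.173

Raoult's law: Kᵢ = Pᵢˢᵃᵗ/P = Pᵢˢᵃᵗ/197.5.
  K_A = 319.0/197.5 = 1.61519, K_B = 70.7/197.5 = 0.35797
Material balance + equilibrium reduce to Σ zᵢ(Kᵢ−1)/(1+β(Kᵢ−1)) = 0.
g(0) = ΣzᵢKᵢ − 1 = 0.068 and g(1) = 1 − Σzᵢ/Kᵢ = -0.565, so a root lies in (0, 1).
Newton–Raphson from β = 0.37:
  β = 0.370: g = -0.0832, g' = -0.450 → β = 0.185
  β = 0.185: g = -0.0050, g' = -0.403 → β = 0.173
Converged at β = 0.173.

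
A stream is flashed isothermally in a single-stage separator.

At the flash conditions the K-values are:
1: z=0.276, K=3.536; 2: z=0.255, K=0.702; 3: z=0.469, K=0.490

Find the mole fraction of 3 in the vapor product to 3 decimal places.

Material balance + equilibrium reduce to Σ zᵢ(Kᵢ−1)/(1+ψ(Kᵢ−1)) = 0.
g(0) = ΣzᵢKᵢ − 1 = 0.385 and g(1) = 1 − Σzᵢ/Kᵢ = -0.398, so a root lies in (0, 1).
Newton–Raphson from ψ = 0.5:
  ψ = 0.500: g = -0.1017, g' = -0.596 → ψ = 0.329
  ψ = 0.329: g = 0.0097, g' = -0.731 → ψ = 0.343
Converged at ψ = 0.343.
Compositions from xᵢ = zᵢ/(1+ψ(Kᵢ−1)), yᵢ = Kᵢxᵢ:
  1: x = 0.148, y = 0.522
  2: x = 0.284, y = 0.199
  3: x = 0.568, y = 0.278

y_3 = 0.278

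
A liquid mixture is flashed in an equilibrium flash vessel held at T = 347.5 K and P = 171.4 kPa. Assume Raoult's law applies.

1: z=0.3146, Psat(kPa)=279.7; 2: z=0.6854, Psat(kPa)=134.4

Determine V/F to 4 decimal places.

V/F = 0.3726

Raoult's law: Kᵢ = Pᵢˢᵃᵗ/P = Pᵢˢᵃᵗ/171.4.
  K_1 = 279.7/171.4 = 1.631855, K_2 = 134.4/171.4 = 0.784131
Rachford–Rice: g(V/F) = Σ zᵢ(Kᵢ−1)/(1+V/F(Kᵢ−1)) = 0.
g(0) = ΣzᵢKᵢ − 1 = 0.0508 and g(1) = 1 − Σzᵢ/Kᵢ = -0.0669, so a root lies in (0, 1).
Binary case is linear: z₁(K₁−1)(1+V/F(K₂−1)) + z₂(K₂−1)(1+V/F(K₁−1)) = 0
⇒ V/F = [z₁(K₁−1)+z₂(K₂−1)] / [−(K₁−1)(K₂−1)] = 0.05082/0.13640 = 0.3726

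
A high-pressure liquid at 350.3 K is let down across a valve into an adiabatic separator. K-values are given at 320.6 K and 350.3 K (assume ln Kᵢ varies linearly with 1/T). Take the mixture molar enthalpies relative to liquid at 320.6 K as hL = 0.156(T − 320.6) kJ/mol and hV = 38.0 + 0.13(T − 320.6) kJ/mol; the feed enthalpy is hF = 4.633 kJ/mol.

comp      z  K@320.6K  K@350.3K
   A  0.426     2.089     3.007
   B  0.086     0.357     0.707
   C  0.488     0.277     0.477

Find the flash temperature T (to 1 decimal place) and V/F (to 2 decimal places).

T = 322.8 K, V/F = 0.11

Adiabatic flash: solve Rachford–Rice at each trial T, then check hF = ψ·hV(T) + (1−ψ)·hL(T).
  T = 320.6 K: K = (2.089, 0.357, 0.277), RR gives ψ = 0.072, H_out = 2.736 kJ/mol
  T = 350.3 K: K = (3.007, 0.707, 0.477), RR gives ψ = 0.578, H_out = 26.132 kJ/mol
  T = 335.5 K: K = (2.528, 0.511, 0.368), RR gives ψ = 0.321, H_out = 14.402 kJ/mol
  T = 328.1 K: K = (2.305, 0.429, 0.321), RR gives ψ = 0.202, H_out = 8.813 kJ/mol
  T = 324.4 K: K = (2.197, 0.392, 0.299), RR gives ψ = 0.140, H_out = 5.899 kJ/mol
  T = 322.5 K: K = (2.143, 0.374, 0.288), RR gives ψ = 0.107, H_out = 4.344 kJ/mol
  T = 323.4 K: K = (2.168, 0.383, 0.293), RR gives ψ = 0.123, H_out = 5.087 kJ/mol
  T = 322.9 K: K = (2.154, 0.378, 0.290), RR gives ψ = 0.114, H_out = 4.676 kJ/mol
Linear interpolation between T = 322.5 (H_out = 4.344) and T = 322.9 (H_out = 4.676) on hF = 4.633 gives T ≈ 322.8 K, at which ψ = 0.11.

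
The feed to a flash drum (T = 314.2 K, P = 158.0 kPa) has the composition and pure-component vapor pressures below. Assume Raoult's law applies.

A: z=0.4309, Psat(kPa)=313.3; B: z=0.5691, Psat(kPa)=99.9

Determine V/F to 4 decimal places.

V/F = 0.5928

Raoult's law: Kᵢ = Pᵢˢᵃᵗ/P = Pᵢˢᵃᵗ/158.0.
  K_A = 313.3/158.0 = 1.982911, K_B = 99.9/158.0 = 0.632278
Rachford–Rice: g(V/F) = Σ zᵢ(Kᵢ−1)/(1+V/F(Kᵢ−1)) = 0.
g(0) = ΣzᵢKᵢ − 1 = 0.2143 and g(1) = 1 − Σzᵢ/Kᵢ = -0.1174, so a root lies in (0, 1).
Newton iteration, V/F⁰ = 0.7:
  V/F = 0.7000: g = -0.03090, g' = -0.2856 → V/F = 0.5918
  V/F = 0.5918: g = 0.00029, g' = -0.2921 → V/F = 0.5928
Converged at V/F = 0.5928.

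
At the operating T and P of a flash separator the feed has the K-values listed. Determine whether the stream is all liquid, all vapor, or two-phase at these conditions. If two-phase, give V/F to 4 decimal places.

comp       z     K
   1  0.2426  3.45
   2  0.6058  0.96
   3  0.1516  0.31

two-phase, V/F = 0.6821

ΣzᵢKᵢ = 1.4655; Σzᵢ/Kᵢ = 1.1904.
Both exceed 1, so a two-phase solution exists.
Newton–Raphson from ψ = 0.42:
  ψ = 0.4200: g = 0.12100, g' = -0.4978 → ψ = 0.6631
  ψ = 0.6631: g = 0.00875, g' = -0.4577 → ψ = 0.6822
  ψ = 0.6822: g = -0.00005, g' = -0.4627 → ψ = 0.6821
Converged at ψ = 0.6821.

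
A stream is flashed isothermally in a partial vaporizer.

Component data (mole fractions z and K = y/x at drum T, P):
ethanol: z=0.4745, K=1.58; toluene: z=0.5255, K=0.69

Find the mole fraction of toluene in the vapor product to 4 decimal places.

y_toluene = 0.4497

Let ψ = V/F and solve Σ zᵢ(Kᵢ−1)/(1+ψ(Kᵢ−1)) = 0.
Check two-phase: ΣzᵢKᵢ = 1.1123 > 1 and Σzᵢ/Kᵢ = 1.0619 > 1, so g(0) = 0.1123 > 0 and g(1) = -0.0619 < 0.
Newton–Raphson from ψ = 0.54:
  ψ = 0.5400: g = 0.01391, g' = -0.1654 → ψ = 0.6241
  ψ = 0.6241: g = 0.00008, g' = -0.1637 → ψ = 0.6246
Converged at ψ = 0.6246.
Compositions from xᵢ = zᵢ/(1+ψ(Kᵢ−1)), yᵢ = Kᵢxᵢ:
  ethanol: x = 0.3483, y = 0.5503
  toluene: x = 0.6517, y = 0.4497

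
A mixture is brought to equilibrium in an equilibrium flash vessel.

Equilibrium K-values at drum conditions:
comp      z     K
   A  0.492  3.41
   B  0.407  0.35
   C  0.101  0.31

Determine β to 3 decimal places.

β = 0.537

Rachford–Rice: g(β) = Σ zᵢ(Kᵢ−1)/(1+β(Kᵢ−1)) = 0.
Check two-phase: ΣzᵢKᵢ = 1.851 > 1 and Σzᵢ/Kᵢ = 1.633 > 1, so g(0) = 0.851 > 0 and g(1) = -0.633 < 0.
Iterate (Newton) starting at β = 0.55:
  β = 0.550: g = -0.0142, g' = -1.070 → β = 0.537
Converged at β = 0.537.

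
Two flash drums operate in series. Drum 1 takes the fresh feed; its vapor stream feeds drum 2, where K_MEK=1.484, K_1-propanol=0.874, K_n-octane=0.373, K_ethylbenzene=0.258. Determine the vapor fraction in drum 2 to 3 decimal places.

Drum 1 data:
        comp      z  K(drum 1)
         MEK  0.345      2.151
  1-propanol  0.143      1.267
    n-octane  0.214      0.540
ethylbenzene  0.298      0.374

Drum 1:
Material balance + equilibrium reduce to Σ zᵢ(Kᵢ−1)/(1+ψ₁(Kᵢ−1)) = 0.
Check two-phase: ΣzᵢKᵢ = 1.150 > 1 and Σzᵢ/Kᵢ = 1.466 > 1, so g(0) = 0.150 > 0 and g(1) = -0.466 < 0.
Newton–Raphson from ψ₁ = 0.5:
  ψ₁ = 0.500: g = -0.1137, g' = -0.516 → ψ₁ = 0.280
  ψ₁ = 0.280: g = -0.0032, g' = -0.502 → ψ₁ = 0.273
Converged at ψ₁ = 0.273.
Drum-1 compositions:
  MEK: x = 0.262, y = 0.565
  1-propanol: x = 0.133, y = 0.169
  n-octane: x = 0.245, y = 0.132
  ethylbenzene: x = 0.360, y = 0.134
Drum-2 feed = drum-1 vapor: z₂ = (0.5645, 0.1689, 0.1322, 0.1345).
Drum 2:
Material balance + equilibrium reduce to Σ zᵢ(Kᵢ−1)/(1+ψ₂(Kᵢ−1)) = 0.
Check two-phase: ΣzᵢKᵢ = 1.069 > 1 and Σzᵢ/Kᵢ = 1.449 > 1, so g(0) = 0.069 > 0 and g(1) = -0.449 < 0.
Newton–Raphson from ψ₂ = 0.5:
  ψ₂ = 0.500: g = -0.0821, g' = -0.386 → ψ₂ = 0.287
  ψ₂ = 0.287: g = -0.0102, g' = -0.302 → ψ₂ = 0.254
  ψ₂ = 0.254: g = -0.0001, g' = -0.294 → ψ₂ = 0.253
Converged at ψ₂ = 0.253.
  MEK: x = 0.503, y = 0.746
  1-propanol: x = 0.174, y = 0.152
  n-octane: x = 0.157, y = 0.059
  ethylbenzene: x = 0.166, y = 0.043

V/F (drum 2) = 0.253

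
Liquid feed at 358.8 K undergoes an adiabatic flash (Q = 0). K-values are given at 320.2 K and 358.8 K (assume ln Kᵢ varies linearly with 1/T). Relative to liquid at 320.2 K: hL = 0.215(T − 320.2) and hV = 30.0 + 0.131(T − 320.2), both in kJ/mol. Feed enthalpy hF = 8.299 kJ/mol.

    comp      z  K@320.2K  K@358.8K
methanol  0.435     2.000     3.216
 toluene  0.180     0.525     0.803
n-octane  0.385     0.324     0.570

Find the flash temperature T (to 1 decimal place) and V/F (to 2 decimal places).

Adiabatic flash: solve Rachford–Rice at each trial T, then check hF = ψ·hV(T) + (1−ψ)·hL(T).
  T = 320.2 K: K = (2.000, 0.525, 0.324), RR gives ψ = 0.144, H_out = 4.327 kJ/mol
  T = 358.8 K: K = (3.216, 0.803, 0.570), RR gives ψ = 0.920, H_out = 32.916 kJ/mol
  T = 339.5 K: K = (2.571, 0.657, 0.437), RR gives ψ = 0.510, H_out = 18.636 kJ/mol
  T = 329.9 K: K = (2.277, 0.590, 0.378), RR gives ψ = 0.337, H_out = 11.911 kJ/mol
  T = 325.0 K: K = (2.135, 0.557, 0.350), RR gives ψ = 0.244, H_out = 8.240 kJ/mol
  T = 327.4 K: K = (2.204, 0.573, 0.364), RR gives ψ = 0.290, H_out = 10.070 kJ/mol
Linear interpolation between T = 325.0 (H_out = 8.240) and T = 327.4 (H_out = 10.070) on hF = 8.299 gives T ≈ 325.1 K, at which ψ = 0.25.

T = 325.1 K, V/F = 0.25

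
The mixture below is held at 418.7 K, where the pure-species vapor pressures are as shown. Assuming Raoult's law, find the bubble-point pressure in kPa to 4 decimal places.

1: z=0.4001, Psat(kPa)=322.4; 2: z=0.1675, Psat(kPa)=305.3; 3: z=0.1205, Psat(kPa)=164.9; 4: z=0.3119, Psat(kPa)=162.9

Pbub = 250.8089 kPa

At the bubble point ψ → 0, so ΣzᵢKᵢ = 1 with Kᵢ = Pᵢˢᵃᵗ/P ⇒ P = ΣzᵢPᵢˢᵃᵗ.
P = 0.4001·322.4 + 0.1675·305.3 + 0.1205·164.9 + 0.3119·162.9 = 250.8089 kPa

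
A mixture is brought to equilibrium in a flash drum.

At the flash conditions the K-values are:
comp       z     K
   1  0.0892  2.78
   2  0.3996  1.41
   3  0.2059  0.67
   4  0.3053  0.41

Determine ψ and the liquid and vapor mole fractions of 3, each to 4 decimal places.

Material balance + equilibrium reduce to Σ zᵢ(Kᵢ−1)/(1+ψ(Kᵢ−1)) = 0.
Feasibility: ΣzᵢKᵢ = 1.0745, Σzᵢ/Kᵢ = 1.3674 — both > 1, two phases present.
Iterate (Newton) starting at ψ = 0.5:
  ψ = 0.5000: g = -0.11690, g' = -0.3714 → ψ = 0.1852
  ψ = 0.1852: g = -0.00291, g' = -0.3773 → ψ = 0.1775
Converged at ψ = 0.1775.
Compositions from xᵢ = zᵢ/(1+ψ(Kᵢ−1)), yᵢ = Kᵢxᵢ:
  1: x = 0.0678, y = 0.1884
  2: x = 0.3725, y = 0.5252
  3: x = 0.2187, y = 0.1465
  4: x = 0.3410, y = 0.1398

ψ = 0.1775, x_3 = 0.2187, y_3 = 0.1465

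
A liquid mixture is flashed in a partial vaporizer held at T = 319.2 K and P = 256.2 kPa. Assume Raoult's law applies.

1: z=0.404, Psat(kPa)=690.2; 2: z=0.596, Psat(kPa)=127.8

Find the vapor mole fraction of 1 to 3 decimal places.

y_1 = 0.615

Raoult's law: Kᵢ = Pᵢˢᵃᵗ/P = Pᵢˢᵃᵗ/256.2.
  K_1 = 690.2/256.2 = 2.69399, K_2 = 127.8/256.2 = 0.49883
Let β = V/F and solve Σ zᵢ(Kᵢ−1)/(1+β(Kᵢ−1)) = 0.
Check two-phase: ΣzᵢKᵢ = 1.386 > 1 and Σzᵢ/Kᵢ = 1.345 > 1, so g(0) = 0.386 > 0 and g(1) = -0.345 < 0.
Newton iteration, β⁰ = 0.5:
  β = 0.500: g = -0.0280, g' = -0.606 → β = 0.454
Converged at β = 0.454.
Compositions from xᵢ = zᵢ/(1+β(Kᵢ−1)), yᵢ = Kᵢxᵢ:
  1: x = 0.228, y = 0.615
  2: x = 0.772, y = 0.385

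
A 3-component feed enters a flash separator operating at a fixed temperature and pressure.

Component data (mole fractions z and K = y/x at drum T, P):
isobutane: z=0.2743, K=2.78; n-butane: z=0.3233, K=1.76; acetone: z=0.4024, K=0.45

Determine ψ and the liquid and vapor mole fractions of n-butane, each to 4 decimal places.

Let ψ = V/F and solve Σ zᵢ(Kᵢ−1)/(1+ψ(Kᵢ−1)) = 0.
Feasibility: ΣzᵢKᵢ = 1.5126, Σzᵢ/Kᵢ = 1.1766 — both > 1, two phases present.
Iterate (Newton) starting at ψ = 0.5:
  ψ = 0.5000: g = 0.13112, g' = -0.5729 → ψ = 0.7288
  ψ = 0.7288: g = 0.00125, g' = -0.5811 → ψ = 0.7310
Converged at ψ = 0.7310.
Compositions from xᵢ = zᵢ/(1+ψ(Kᵢ−1)), yᵢ = Kᵢxᵢ:
  isobutane: x = 0.1192, y = 0.3314
  n-butane: x = 0.2078, y = 0.3658
  acetone: x = 0.6730, y = 0.3028

ψ = 0.7310, x_n-butane = 0.2078, y_n-butane = 0.3658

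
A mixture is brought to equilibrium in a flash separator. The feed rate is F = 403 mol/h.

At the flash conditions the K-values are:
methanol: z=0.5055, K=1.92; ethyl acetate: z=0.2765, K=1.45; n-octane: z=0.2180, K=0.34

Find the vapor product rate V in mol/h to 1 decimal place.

V = 356.3 mol/h

Newton iteration, ψ⁰ = 0.68:
  ψ = 0.6800: g = 0.12033, g' = -0.5073 → ψ = 0.9172
  ψ = 0.9172: g = -0.02427, g' = -0.7636 → ψ = 0.8854
  ψ = 0.8854: g = -0.00090, g' = -0.7083 → ψ = 0.8841
Converged at ψ = 0.8841.
Then V = ψ·F = 0.8841·403 = 356.3 mol/h and L = F − V = 46.7 mol/h.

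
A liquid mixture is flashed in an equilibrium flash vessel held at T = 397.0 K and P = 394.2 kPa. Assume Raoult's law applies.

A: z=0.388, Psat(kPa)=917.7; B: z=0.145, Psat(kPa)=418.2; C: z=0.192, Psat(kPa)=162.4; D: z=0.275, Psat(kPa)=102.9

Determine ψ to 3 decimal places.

Raoult's law: Kᵢ = Pᵢˢᵃᵗ/P = Pᵢˢᵃᵗ/394.2.
  K_A = 917.7/394.2 = 2.32801, K_B = 418.2/394.2 = 1.06088, K_C = 162.4/394.2 = 0.41197, K_D = 102.9/394.2 = 0.26104
Material balance + equilibrium reduce to Σ zᵢ(Kᵢ−1)/(1+ψ(Kᵢ−1)) = 0.
Feasibility: ΣzᵢKᵢ = 1.208, Σzᵢ/Kᵢ = 1.823 — both > 1, two phases present.
Iterate (Newton) starting at ψ = 0.5:
  ψ = 0.500: g = -0.1640, g' = -0.759 → ψ = 0.284
  ψ = 0.284: g = -0.0098, g' = -0.698 → ψ = 0.270
Converged at ψ = 0.270.

ψ = 0.270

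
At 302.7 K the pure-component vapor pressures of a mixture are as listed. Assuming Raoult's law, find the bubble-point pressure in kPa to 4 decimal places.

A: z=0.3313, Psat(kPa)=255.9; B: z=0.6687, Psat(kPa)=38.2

Pbub = 110.3240 kPa

At the bubble point ψ → 0, so ΣzᵢKᵢ = 1 with Kᵢ = Pᵢˢᵃᵗ/P ⇒ P = ΣzᵢPᵢˢᵃᵗ.
P = 0.3313·255.9 + 0.6687·38.2 = 110.3240 kPa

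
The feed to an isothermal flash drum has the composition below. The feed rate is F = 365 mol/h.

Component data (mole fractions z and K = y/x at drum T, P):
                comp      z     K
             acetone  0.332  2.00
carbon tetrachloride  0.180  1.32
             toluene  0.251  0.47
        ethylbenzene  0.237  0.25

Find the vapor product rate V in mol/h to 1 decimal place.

V = 53.9 mol/h

Material balance + equilibrium reduce to Σ zᵢ(Kᵢ−1)/(1+ψ(Kᵢ−1)) = 0.
Check two-phase: ΣzᵢKᵢ = 1.079 > 1 and Σzᵢ/Kᵢ = 1.784 > 1, so g(0) = 0.079 > 0 and g(1) = -0.784 < 0.
Newton–Raphson from ψ = 0.57:
  ψ = 0.570: g = -0.2409, g' = -0.699 → ψ = 0.226
  ψ = 0.226: g = -0.0404, g' = -0.521 → ψ = 0.148
Converged at ψ = 0.148.
Then V = ψ·F = 0.1478·365 = 53.9 mol/h and L = F − V = 311.1 mol/h.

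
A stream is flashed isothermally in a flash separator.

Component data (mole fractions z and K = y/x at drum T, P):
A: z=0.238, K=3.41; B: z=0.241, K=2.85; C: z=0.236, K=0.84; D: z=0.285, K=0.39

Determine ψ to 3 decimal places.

ψ = 0.790

Iterate (Newton) starting at ψ = 0.64:
  ψ = 0.640: g = 0.1025, g' = -0.680 → ψ = 0.791
  ψ = 0.791: g = -0.0007, g' = -0.703 → ψ = 0.790
Converged at ψ = 0.790.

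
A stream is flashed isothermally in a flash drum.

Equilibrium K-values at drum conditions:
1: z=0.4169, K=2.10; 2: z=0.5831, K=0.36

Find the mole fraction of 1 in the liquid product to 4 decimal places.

x_1 = 0.3678

Material balance + equilibrium reduce to Σ zᵢ(Kᵢ−1)/(1+ψ(Kᵢ−1)) = 0.
g(0) = ΣzᵢKᵢ − 1 = 0.0854 and g(1) = 1 − Σzᵢ/Kᵢ = -0.8182, so a root lies in (0, 1).
Binary case is linear: z₁(K₁−1)(1+ψ(K₂−1)) + z₂(K₂−1)(1+ψ(K₁−1)) = 0
⇒ ψ = [z₁(K₁−1)+z₂(K₂−1)] / [−(K₁−1)(K₂−1)] = 0.08541/0.70400 = 0.1213
Compositions from xᵢ = zᵢ/(1+ψ(Kᵢ−1)), yᵢ = Kᵢxᵢ:
  1: x = 0.3678, y = 0.7724
  2: x = 0.6322, y = 0.2276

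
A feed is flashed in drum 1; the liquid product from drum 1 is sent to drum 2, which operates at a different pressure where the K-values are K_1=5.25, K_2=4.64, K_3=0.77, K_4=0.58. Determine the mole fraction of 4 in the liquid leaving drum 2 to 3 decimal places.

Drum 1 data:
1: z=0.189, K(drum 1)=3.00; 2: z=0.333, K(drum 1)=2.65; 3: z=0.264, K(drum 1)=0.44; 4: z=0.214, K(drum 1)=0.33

x_4 (drum 2) = 0.468

Drum 1:
Newton iteration, ψ₁⁰ = 0.5:
  ψ₁ = 0.500: g = 0.0691, g' = -0.838 → ψ₁ = 0.582
  ψ₁ = 0.582: g = 0.0002, g' = -0.838 → ψ₁ = 0.583
Converged at ψ₁ = 0.583.
Drum-1 compositions:
  1: x = 0.087, y = 0.262
  2: x = 0.170, y = 0.450
  3: x = 0.392, y = 0.172
  4: x = 0.351, y = 0.116
Drum-2 feed = drum-1 liquid: z₂ = (0.0873, 0.1698, 0.3919, 0.3511).
Drum 2:
Newton–Raphson from ψ₂ = 0.45:
  ψ₂ = 0.450: g = 0.0793, g' = -0.629 → ψ₂ = 0.576
  ψ₂ = 0.576: g = 0.0087, g' = -0.502 → ψ₂ = 0.593
  ψ₂ = 0.593: g = 0.0001, g' = -0.490 → ψ₂ = 0.594
Converged at ψ₂ = 0.594.
  1: x = 0.025, y = 0.130
  2: x = 0.054, y = 0.249
  3: x = 0.454, y = 0.349
  4: x = 0.468, y = 0.271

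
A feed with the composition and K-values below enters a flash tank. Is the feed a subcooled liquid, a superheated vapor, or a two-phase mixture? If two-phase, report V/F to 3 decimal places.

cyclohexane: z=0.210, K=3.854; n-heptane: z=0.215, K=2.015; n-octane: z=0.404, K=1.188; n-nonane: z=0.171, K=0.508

superheated vapor

ΣzᵢKᵢ = 1.809; Σzᵢ/Kᵢ = 0.838.
Since Σzᵢ/Kᵢ < 1 the mixture is above its dew point — single vapor phase.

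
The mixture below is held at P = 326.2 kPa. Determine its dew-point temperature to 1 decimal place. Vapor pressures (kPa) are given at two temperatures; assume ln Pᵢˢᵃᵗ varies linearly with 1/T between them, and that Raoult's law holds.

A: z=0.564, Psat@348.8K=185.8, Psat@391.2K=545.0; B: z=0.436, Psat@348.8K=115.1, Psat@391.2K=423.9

Dew-point temperature: Σzᵢ·P/Pᵢˢᵃᵗ(T) = 1. Interpolate ln Pᵢˢᵃᵗ = aᵢ + bᵢ/T.
  T = 348.8 K: ΣzᵢP/Pᵢˢᵃᵗ = 2.2258
  T = 391.2 K: ΣzᵢP/Pᵢˢᵃᵗ = 0.6731
  T = 370.0 K: ΣzᵢP/Pᵢˢᵃᵗ = 1.1809
  T = 380.6 K: ΣzᵢP/Pᵢˢᵃᵗ = 0.8843
  T = 375.3 K: ΣzᵢP/Pᵢˢᵃᵗ = 1.0197
  T = 378.0 K: ΣzᵢP/Pᵢˢᵃᵗ = 0.9478
Interpolating between 375.3 K and 378.0 K gives T ≈ 376.0 K.

T = 376.0 K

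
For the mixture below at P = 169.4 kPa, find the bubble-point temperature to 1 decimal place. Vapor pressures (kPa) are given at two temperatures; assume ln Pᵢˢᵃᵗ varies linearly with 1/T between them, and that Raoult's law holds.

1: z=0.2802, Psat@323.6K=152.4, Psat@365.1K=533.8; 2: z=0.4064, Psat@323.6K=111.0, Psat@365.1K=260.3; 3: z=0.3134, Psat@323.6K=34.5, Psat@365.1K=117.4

T = 343.2 K

Bubble-point temperature: ΣzᵢPᵢˢᵃᵗ(T) = P. Interpolate ln Pᵢˢᵃᵗ = aᵢ + bᵢ/T.
  T = 323.6 K: ΣzᵢPᵢˢᵃᵗ = 98.63 kPa
  T = 365.1 K: ΣzᵢPᵢˢᵃᵗ = 292.15 kPa
  T = 344.4 K: ΣzᵢPᵢˢᵃᵗ = 174.79 kPa
  T = 334.0 K: ΣzᵢPᵢˢᵃᵗ = 132.29 kPa
  T = 339.2 K: ΣzᵢPᵢˢᵃᵗ = 152.34 kPa
  T = 341.8 K: ΣzᵢPᵢˢᵃᵗ = 163.26 kPa
Interpolating between 341.8 K and 344.4 K gives T ≈ 343.2 K.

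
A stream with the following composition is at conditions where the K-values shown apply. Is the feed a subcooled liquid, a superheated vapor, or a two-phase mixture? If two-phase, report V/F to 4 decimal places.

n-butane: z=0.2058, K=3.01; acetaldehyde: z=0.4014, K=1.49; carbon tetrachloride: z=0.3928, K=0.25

ΣzᵢKᵢ = 1.3157; Σzᵢ/Kᵢ = 1.9090.
Both exceed 1, so a two-phase solution exists.
Material balance + equilibrium reduce to Σ zᵢ(Kᵢ−1)/(1+ψ(Kᵢ−1)) = 0.
Newton–Raphson from ψ = 0.34:
  ψ = 0.3400: g = 0.01889, g' = -0.7623 → ψ = 0.3648
  ψ = 0.3648: g = -0.00003, g' = -0.7649 → ψ = 0.3647
Converged at ψ = 0.3647.

two-phase, V/F = 0.3647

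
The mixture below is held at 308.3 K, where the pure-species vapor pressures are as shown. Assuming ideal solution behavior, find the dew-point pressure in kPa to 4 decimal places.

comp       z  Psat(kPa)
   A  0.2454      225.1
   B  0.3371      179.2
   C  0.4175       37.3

At the dew point ψ → 1, so Σzᵢ/Kᵢ = 1 with Kᵢ = Pᵢˢᵃᵗ/P ⇒ 1/P = Σzᵢ/Pᵢˢᵃᵗ.
1/P = 0.2454/225.1 + 0.3371/179.2 + 0.4175/37.3 = 0.0141644 ⇒ P = 70.5998 kPa

Pdew = 70.5998 kPa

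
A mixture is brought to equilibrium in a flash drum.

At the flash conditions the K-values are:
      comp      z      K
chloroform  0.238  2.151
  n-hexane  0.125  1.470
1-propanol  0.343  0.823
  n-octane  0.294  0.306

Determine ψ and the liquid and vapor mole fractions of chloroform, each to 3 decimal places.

Iterate (Newton) starting at ψ = 0.51:
  ψ = 0.510: g = -0.1625, g' = -0.495 → ψ = 0.182
  ψ = 0.182: g = -0.0156, g' = -0.436 → ψ = 0.146
Converged at ψ = 0.146.
Compositions from xᵢ = zᵢ/(1+ψ(Kᵢ−1)), yᵢ = Kᵢxᵢ:
  chloroform: x = 0.204, y = 0.438
  n-hexane: x = 0.117, y = 0.172
  1-propanol: x = 0.352, y = 0.290
  n-octane: x = 0.327, y = 0.100

ψ = 0.146, x_chloroform = 0.204, y_chloroform = 0.438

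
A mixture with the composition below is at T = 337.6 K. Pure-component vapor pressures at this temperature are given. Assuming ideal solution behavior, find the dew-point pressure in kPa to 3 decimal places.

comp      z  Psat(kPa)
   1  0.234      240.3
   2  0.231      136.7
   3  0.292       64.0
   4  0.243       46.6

Pdew = 80.381 kPa

At the dew point ψ → 1, so Σzᵢ/Kᵢ = 1 with Kᵢ = Pᵢˢᵃᵗ/P ⇒ 1/P = Σzᵢ/Pᵢˢᵃᵗ.
1/P = 0.234/240.3 + 0.231/136.7 + 0.292/64.0 + 0.243/46.6 = 0.012441 ⇒ P = 80.381 kPa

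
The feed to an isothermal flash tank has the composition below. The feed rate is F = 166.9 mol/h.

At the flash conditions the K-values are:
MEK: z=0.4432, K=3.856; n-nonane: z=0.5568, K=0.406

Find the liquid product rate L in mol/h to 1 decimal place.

L = 74.9 mol/h

Material balance + equilibrium reduce to Σ zᵢ(Kᵢ−1)/(1+V/F(Kᵢ−1)) = 0.
Feasibility: ΣzᵢKᵢ = 1.9350, Σzᵢ/Kᵢ = 1.4864 — both > 1, two phases present.
Newton–Raphson from V/F = 0.41:
  V/F = 0.4100: g = 0.14583, g' = -1.1104 → V/F = 0.5413
  V/F = 0.5413: g = 0.00966, g' = -0.9845 → V/F = 0.5511
  V/F = 0.5511: g = 0.00002, g' = -0.9798 → V/F = 0.5512
Converged at V/F = 0.5512.
Then V = V/F·F = 0.5512·166.9 = 92.0 mol/h and L = F − V = 74.9 mol/h.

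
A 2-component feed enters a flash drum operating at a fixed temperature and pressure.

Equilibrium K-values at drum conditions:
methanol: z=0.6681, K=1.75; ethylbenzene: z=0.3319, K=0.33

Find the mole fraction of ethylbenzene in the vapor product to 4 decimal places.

Rachford–Rice: g(ψ) = Σ zᵢ(Kᵢ−1)/(1+ψ(Kᵢ−1)) = 0.
Check two-phase: ΣzᵢKᵢ = 1.2787 > 1 and Σzᵢ/Kᵢ = 1.3875 > 1, so g(0) = 0.2787 > 0 and g(1) = -0.3875 < 0.
Binary case is linear: z₁(K₁−1)(1+ψ(K₂−1)) + z₂(K₂−1)(1+ψ(K₁−1)) = 0
⇒ ψ = [z₁(K₁−1)+z₂(K₂−1)] / [−(K₁−1)(K₂−1)] = 0.27870/0.50250 = 0.5546
Compositions from xᵢ = zᵢ/(1+ψ(Kᵢ−1)), yᵢ = Kᵢxᵢ:
  methanol: x = 0.4718, y = 0.8257
  ethylbenzene: x = 0.5282, y = 0.1743

y_ethylbenzene = 0.1743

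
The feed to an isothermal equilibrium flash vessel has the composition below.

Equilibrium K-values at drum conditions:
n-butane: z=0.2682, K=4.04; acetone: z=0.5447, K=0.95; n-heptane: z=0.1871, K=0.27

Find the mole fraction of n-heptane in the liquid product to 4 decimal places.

x_n-heptane = 0.3454

Material balance + equilibrium reduce to Σ zᵢ(Kᵢ−1)/(1+ψ(Kᵢ−1)) = 0.
g(0) = ΣzᵢKᵢ − 1 = 0.6515 and g(1) = 1 − Σzᵢ/Kᵢ = -0.3327, so a root lies in (0, 1).
Newton iteration, ψ⁰ = 0.67:
  ψ = 0.6700: g = -0.02703, g' = -0.6522 → ψ = 0.6285
  ψ = 0.6285: g = -0.00040, g' = -0.6345 → ψ = 0.6279
Converged at ψ = 0.6279.
Compositions from xᵢ = zᵢ/(1+ψ(Kᵢ−1)), yᵢ = Kᵢxᵢ:
  n-butane: x = 0.0922, y = 0.3725
  acetone: x = 0.5624, y = 0.5342
  n-heptane: x = 0.3454, y = 0.0933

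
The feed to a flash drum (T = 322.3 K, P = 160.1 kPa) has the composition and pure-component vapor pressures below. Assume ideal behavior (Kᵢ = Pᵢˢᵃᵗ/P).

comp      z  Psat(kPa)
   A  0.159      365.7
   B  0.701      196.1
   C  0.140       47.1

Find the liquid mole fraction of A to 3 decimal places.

Raoult's law: Kᵢ = Pᵢˢᵃᵗ/P = Pᵢˢᵃᵗ/160.1.
  K_A = 365.7/160.1 = 2.28420, K_B = 196.1/160.1 = 1.22486, K_C = 47.1/160.1 = 0.29419
Rachford–Rice: g(V/F) = Σ zᵢ(Kᵢ−1)/(1+V/F(Kᵢ−1)) = 0.
Check two-phase: ΣzᵢKᵢ = 1.263 > 1 and Σzᵢ/Kᵢ = 1.118 > 1, so g(0) = 0.263 > 0 and g(1) = -0.118 < 0.
Newton iteration, V/F⁰ = 0.5:
  V/F = 0.500: g = 0.1133, g' = -0.292 → V/F = 0.888
  V/F = 0.888: g = -0.0377, g' = -0.582 → V/F = 0.823
  V/F = 0.823: g = -0.0034, g' = -0.484 → V/F = 0.816
Converged at V/F = 0.816.
Compositions from xᵢ = zᵢ/(1+V/F(Kᵢ−1)), yᵢ = Kᵢxᵢ:
  A: x = 0.078, y = 0.177
  B: x = 0.592, y = 0.726
  C: x = 0.330, y = 0.097

x_A = 0.078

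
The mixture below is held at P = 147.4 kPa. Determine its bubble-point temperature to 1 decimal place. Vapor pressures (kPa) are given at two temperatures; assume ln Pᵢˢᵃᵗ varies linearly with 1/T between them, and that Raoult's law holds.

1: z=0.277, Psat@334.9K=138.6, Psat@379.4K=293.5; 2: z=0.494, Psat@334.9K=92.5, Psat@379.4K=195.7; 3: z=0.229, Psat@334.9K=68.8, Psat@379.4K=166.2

Bubble-point temperature: ΣzᵢPᵢˢᵃᵗ(T) = P. Interpolate ln Pᵢˢᵃᵗ = aᵢ + bᵢ/T.
  T = 334.9 K: ΣzᵢPᵢˢᵃᵗ = 99.84 kPa
  T = 379.4 K: ΣzᵢPᵢˢᵃᵗ = 216.04 kPa
  T = 357.1 K: ΣzᵢPᵢˢᵃᵗ = 150.26 kPa
  T = 346.0 K: ΣzᵢPᵢˢᵃᵗ = 123.28 kPa
  T = 351.6 K: ΣzᵢPᵢˢᵃᵗ = 136.44 kPa
  T = 354.4 K: ΣzᵢPᵢˢᵃᵗ = 143.36 kPa
Interpolating between 354.4 K and 357.1 K gives T ≈ 356.0 K.

T = 356.0 K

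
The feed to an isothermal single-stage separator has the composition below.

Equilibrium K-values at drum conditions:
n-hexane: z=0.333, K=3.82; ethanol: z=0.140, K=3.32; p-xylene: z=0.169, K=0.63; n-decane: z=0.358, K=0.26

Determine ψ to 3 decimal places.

ψ = 0.537

Material balance + equilibrium reduce to Σ zᵢ(Kᵢ−1)/(1+ψ(Kᵢ−1)) = 0.
Feasibility: ΣzᵢKᵢ = 1.936, Σzᵢ/Kᵢ = 1.775 — both > 1, two phases present.
Iterate (Newton) starting at ψ = 0.5:
  ψ = 0.500: g = 0.0428, g' = -1.146 → ψ = 0.537
Converged at ψ = 0.537.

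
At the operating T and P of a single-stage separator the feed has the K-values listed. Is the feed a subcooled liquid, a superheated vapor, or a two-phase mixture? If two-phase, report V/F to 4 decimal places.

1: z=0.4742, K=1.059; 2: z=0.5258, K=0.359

subcooled liquid

ΣzᵢKᵢ = 0.6909; Σzᵢ/Kᵢ = 1.9124.
Since ΣzᵢKᵢ < 1 the mixture is below its bubble point — single liquid phase.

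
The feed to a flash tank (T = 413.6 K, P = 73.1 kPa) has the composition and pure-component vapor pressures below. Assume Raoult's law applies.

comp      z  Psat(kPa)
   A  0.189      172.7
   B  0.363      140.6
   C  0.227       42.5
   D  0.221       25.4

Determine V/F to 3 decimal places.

Raoult's law: Kᵢ = Pᵢˢᵃᵗ/P = Pᵢˢᵃᵗ/73.1.
  K_A = 172.7/73.1 = 2.36252, K_B = 140.6/73.1 = 1.92339, K_C = 42.5/73.1 = 0.58140, K_D = 25.4/73.1 = 0.34747
Rachford–Rice: g(V/F) = Σ zᵢ(Kᵢ−1)/(1+V/F(Kᵢ−1)) = 0.
Check two-phase: ΣzᵢKᵢ = 1.353 > 1 and Σzᵢ/Kᵢ = 1.295 > 1, so g(0) = 0.353 > 0 and g(1) = -0.295 < 0.
Iterate (Newton) starting at V/F = 0.58:
  V/F = 0.580: g = 0.0046, g' = -0.554 → V/F = 0.588
Converged at V/F = 0.588.

V/F = 0.588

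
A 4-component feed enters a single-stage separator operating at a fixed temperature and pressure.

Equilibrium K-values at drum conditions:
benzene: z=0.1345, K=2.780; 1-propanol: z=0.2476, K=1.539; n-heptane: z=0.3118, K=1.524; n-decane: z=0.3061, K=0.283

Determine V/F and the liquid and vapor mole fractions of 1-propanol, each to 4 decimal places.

Rachford–Rice: g(V/F) = Σ zᵢ(Kᵢ−1)/(1+V/F(Kᵢ−1)) = 0.
Check two-phase: ΣzᵢKᵢ = 1.3168 > 1 and Σzᵢ/Kᵢ = 1.4955 > 1, so g(0) = 0.3168 > 0 and g(1) = -0.4955 < 0.
Newton–Raphson from V/F = 0.5:
  V/F = 0.5000: g = 0.01914, g' = -0.6001 → V/F = 0.5319
  V/F = 0.5319: g = -0.00030, g' = -0.6194 → V/F = 0.5314
Converged at V/F = 0.5314.
Compositions from xᵢ = zᵢ/(1+V/F(Kᵢ−1)), yᵢ = Kᵢxᵢ:
  benzene: x = 0.0691, y = 0.1922
  1-propanol: x = 0.1925, y = 0.2962
  n-heptane: x = 0.2439, y = 0.3717
  n-decane: x = 0.4945, y = 0.1399

V/F = 0.5314, x_1-propanol = 0.1925, y_1-propanol = 0.2962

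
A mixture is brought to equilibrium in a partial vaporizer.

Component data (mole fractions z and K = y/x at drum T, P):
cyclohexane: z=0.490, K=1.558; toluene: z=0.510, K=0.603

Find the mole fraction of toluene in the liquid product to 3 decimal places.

x_toluene = 0.584

Iterate (Newton) starting at β = 0.69:
  β = 0.690: g = -0.0814, g' = -0.232 → β = 0.339
  β = 0.339: g = -0.0040, g' = -0.215 → β = 0.320
Converged at β = 0.320.
Compositions from xᵢ = zᵢ/(1+β(Kᵢ−1)), yᵢ = Kᵢxᵢ:
  cyclohexane: x = 0.416, y = 0.648
  toluene: x = 0.584, y = 0.352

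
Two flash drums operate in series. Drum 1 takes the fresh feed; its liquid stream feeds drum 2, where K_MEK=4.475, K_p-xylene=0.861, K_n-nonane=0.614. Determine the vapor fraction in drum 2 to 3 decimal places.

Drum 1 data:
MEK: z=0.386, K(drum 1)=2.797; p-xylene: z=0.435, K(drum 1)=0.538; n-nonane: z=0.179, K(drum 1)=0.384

Drum 1:
Material balance + equilibrium reduce to Σ zᵢ(Kᵢ−1)/(1+ψ₁(Kᵢ−1)) = 0.
Feasibility: ΣzᵢKᵢ = 1.382, Σzᵢ/Kᵢ = 1.413 — both > 1, two phases present.
Newton–Raphson from ψ₁ = 0.5:
  ψ₁ = 0.500: g = -0.0553, g' = -0.645 → ψ₁ = 0.414
  ψ₁ = 0.414: g = 0.0011, g' = -0.674 → ψ₁ = 0.416
Converged at ψ₁ = 0.416.
Drum-1 compositions:
  MEK: x = 0.221, y = 0.618
  p-xylene: x = 0.538, y = 0.290
  n-nonane: x = 0.241, y = 0.092
Drum-2 feed = drum-1 liquid: z₂ = (0.2209, 0.5384, 0.2406).
Drum 2:
Newton iteration, ψ₂⁰ = 0.37:
  ψ₂ = 0.370: g = 0.1486, g' = -0.571 → ψ₂ = 0.630
  ψ₂ = 0.630: g = 0.0359, g' = -0.337 → ψ₂ = 0.737
  ψ₂ = 0.737: g = 0.0025, g' = -0.293 → ψ₂ = 0.745
Converged at ψ₂ = 0.745.
  MEK: x = 0.062, y = 0.275
  p-xylene: x = 0.601, y = 0.517
  n-nonane: x = 0.338, y = 0.207

V/F (drum 2) = 0.745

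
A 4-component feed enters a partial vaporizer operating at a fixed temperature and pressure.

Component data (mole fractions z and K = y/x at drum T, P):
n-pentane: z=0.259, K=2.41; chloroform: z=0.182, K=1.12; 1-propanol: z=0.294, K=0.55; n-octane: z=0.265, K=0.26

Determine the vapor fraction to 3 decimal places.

ψ = 0.086

Material balance + equilibrium reduce to Σ zᵢ(Kᵢ−1)/(1+ψ(Kᵢ−1)) = 0.
g(0) = ΣzᵢKᵢ − 1 = 0.059 and g(1) = 1 − Σzᵢ/Kᵢ = -0.824, so a root lies in (0, 1).
Newton iteration, ψ⁰ = 0.62:
  ψ = 0.620: g = -0.3307, g' = -0.759 → ψ = 0.184
  ψ = 0.184: g = -0.0601, g' = -0.592 → ψ = 0.083
  ψ = 0.083: g = 0.0023, g' = -0.644 → ψ = 0.086
Converged at ψ = 0.086.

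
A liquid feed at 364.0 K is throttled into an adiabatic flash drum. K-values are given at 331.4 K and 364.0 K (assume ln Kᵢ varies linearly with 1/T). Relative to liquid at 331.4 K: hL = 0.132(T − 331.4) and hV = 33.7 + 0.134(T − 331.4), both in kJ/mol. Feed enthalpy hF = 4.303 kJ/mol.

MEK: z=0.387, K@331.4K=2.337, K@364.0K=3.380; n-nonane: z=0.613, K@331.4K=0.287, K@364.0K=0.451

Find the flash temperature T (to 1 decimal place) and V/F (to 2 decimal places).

Adiabatic flash: solve Rachford–Rice at each trial T, then check hF = ψ·hV(T) + (1−ψ)·hL(T).
  T = 331.4 K: K = (2.337, 0.287), RR gives ψ = 0.084, H_out = 2.841 kJ/mol
  T = 364.0 K: K = (3.380, 0.451), RR gives ψ = 0.447, H_out = 19.408 kJ/mol
  T = 347.7 K: K = (2.835, 0.364), RR gives ψ = 0.274, H_out = 11.396 kJ/mol
  T = 339.5 K: K = (2.578, 0.324), RR gives ψ = 0.184, H_out = 7.269 kJ/mol
  T = 335.4 K: K = (2.455, 0.305), RR gives ψ = 0.135, H_out = 5.088 kJ/mol
  T = 333.4 K: K = (2.395, 0.296), RR gives ψ = 0.110, H_out = 3.982 kJ/mol
Linear interpolation between T = 333.4 (H_out = 3.982) and T = 335.4 (H_out = 5.088) on hF = 4.303 gives T ≈ 334.0 K, at which ψ = 0.12.

T = 334.0 K, V/F = 0.12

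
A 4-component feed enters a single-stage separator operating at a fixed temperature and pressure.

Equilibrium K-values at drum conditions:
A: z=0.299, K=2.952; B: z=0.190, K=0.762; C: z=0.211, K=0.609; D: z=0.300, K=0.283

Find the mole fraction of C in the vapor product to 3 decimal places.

Iterate (Newton) starting at β = 0.6:
  β = 0.600: g = -0.2692, g' = -0.786 → β = 0.258
  β = 0.258: g = -0.0154, g' = -0.789 → β = 0.238
Converged at β = 0.238.
Compositions from xᵢ = zᵢ/(1+β(Kᵢ−1)), yᵢ = Kᵢxᵢ:
  A: x = 0.204, y = 0.602
  B: x = 0.201, y = 0.153
  C: x = 0.233, y = 0.142
  D: x = 0.362, y = 0.102

y_C = 0.142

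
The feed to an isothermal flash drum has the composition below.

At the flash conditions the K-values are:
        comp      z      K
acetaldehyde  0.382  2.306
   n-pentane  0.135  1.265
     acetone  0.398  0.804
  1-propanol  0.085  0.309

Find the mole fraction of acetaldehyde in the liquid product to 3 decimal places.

x_acetaldehyde = 0.174

Newton–Raphson from β = 0.5:
  β = 0.500: g = 0.1572, g' = -0.359 → β = 0.937
  β = 0.937: g = -0.0093, g' = -0.488 → β = 0.918
Converged at β = 0.918.
Compositions from xᵢ = zᵢ/(1+β(Kᵢ−1)), yᵢ = Kᵢxᵢ:
  acetaldehyde: x = 0.174, y = 0.401
  n-pentane: x = 0.109, y = 0.137
  acetone: x = 0.485, y = 0.390
  1-propanol: x = 0.232, y = 0.072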